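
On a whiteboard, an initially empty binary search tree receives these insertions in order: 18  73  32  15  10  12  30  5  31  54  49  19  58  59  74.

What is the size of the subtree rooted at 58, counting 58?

2

Insert 18: tree is empty, so 18 becomes the root.
Insert 73: 73 > 18 → go right. Place as right child of 18.
Insert 32: 32 > 18 → go right; 32 < 73 → go left. Place as left child of 73.
Insert 15: 15 < 18 → go left. Place as left child of 18.
Insert 10: 10 < 18 → go left; 10 < 15 → go left. Place as left child of 15.
Insert 12: 12 < 18 → go left; 12 < 15 → go left; 12 > 10 → go right. Place as right child of 10.
Insert 30: 30 > 18 → go right; 30 < 73 → go left; 30 < 32 → go left. Place as left child of 32.
Insert 5: 5 < 18 → go left; 5 < 15 → go left; 5 < 10 → go left. Place as left child of 10.
Insert 31: 31 > 18 → go right; 31 < 73 → go left; 31 < 32 → go left; 31 > 30 → go right. Place as right child of 30.
Insert 54: 54 > 18 → go right; 54 < 73 → go left; 54 > 32 → go right. Place as right child of 32.
Insert 49: 49 > 18 → go right; 49 < 73 → go left; 49 > 32 → go right; 49 < 54 → go left. Place as left child of 54.
Insert 19: 19 > 18 → go right; 19 < 73 → go left; 19 < 32 → go left; 19 < 30 → go left. Place as left child of 30.
Insert 58: 58 > 18 → go right; 58 < 73 → go left; 58 > 32 → go right; 58 > 54 → go right. Place as right child of 54.
Insert 59: 59 > 18 → go right; 59 < 73 → go left; 59 > 32 → go right; 59 > 54 → go right; 59 > 58 → go right. Place as right child of 58.
Insert 74: 74 > 18 → go right; 74 > 73 → go right. Place as right child of 73.

Subtree rooted at 58 contains: 58, 59 — 2 nodes.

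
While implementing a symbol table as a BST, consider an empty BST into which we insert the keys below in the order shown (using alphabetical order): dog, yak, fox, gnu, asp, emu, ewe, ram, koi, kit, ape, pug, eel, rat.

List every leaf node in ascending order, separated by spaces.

dog: root
yak: right child of dog (depth 1)
fox: left child of yak (depth 2)
gnu: right child of fox (depth 3)
asp: left child of dog (depth 1)
emu: left child of fox (depth 3)
ewe: right child of emu (depth 4)
ram: right child of gnu (depth 4)
koi: left child of ram (depth 5)
kit: left child of koi (depth 6)
ape: left child of asp (depth 2)
pug: right child of koi (depth 6)
eel: left child of emu (depth 4)
rat: right child of ram (depth 5)

ape eel ewe kit pug rat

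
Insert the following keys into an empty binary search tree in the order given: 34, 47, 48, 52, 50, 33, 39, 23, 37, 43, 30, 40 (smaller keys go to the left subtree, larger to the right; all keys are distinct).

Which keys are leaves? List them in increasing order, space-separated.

34: root
47: right child of 34 (depth 1)
48: right child of 47 (depth 2)
52: right child of 48 (depth 3)
50: left child of 52 (depth 4)
33: left child of 34 (depth 1)
39: left child of 47 (depth 2)
23: left child of 33 (depth 2)
37: left child of 39 (depth 3)
43: right child of 39 (depth 3)
30: right child of 23 (depth 3)
40: left child of 43 (depth 4)

30 37 40 50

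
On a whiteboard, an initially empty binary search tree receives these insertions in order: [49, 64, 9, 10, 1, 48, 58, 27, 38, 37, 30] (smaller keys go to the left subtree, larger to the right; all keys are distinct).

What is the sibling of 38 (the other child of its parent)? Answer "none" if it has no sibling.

49: root
64: right child of 49 (depth 1)
9: left child of 49 (depth 1)
10: right child of 9 (depth 2)
1: left child of 9 (depth 2)
48: right child of 10 (depth 3)
58: left child of 64 (depth 2)
27: left child of 48 (depth 4)
38: right child of 27 (depth 5)
37: left child of 38 (depth 6)
30: left child of 37 (depth 7)

38's parent is 27, which has only one child.

none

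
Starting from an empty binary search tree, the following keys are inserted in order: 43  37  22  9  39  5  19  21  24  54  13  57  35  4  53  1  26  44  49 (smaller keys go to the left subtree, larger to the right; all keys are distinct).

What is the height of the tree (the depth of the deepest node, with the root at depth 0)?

Insert 43: tree is empty, so 43 becomes the root.
Insert 37: 37 < 43 → go left. Place as left child of 43.
Insert 22: 22 < 43 → go left; 22 < 37 → go left. Place as left child of 37.
Insert 9: 9 < 43 → go left; 9 < 37 → go left; 9 < 22 → go left. Place as left child of 22.
Insert 39: 39 < 43 → go left; 39 > 37 → go right. Place as right child of 37.
Insert 5: 5 < 43 → go left; 5 < 37 → go left; 5 < 22 → go left; 5 < 9 → go left. Place as left child of 9.
Insert 19: 19 < 43 → go left; 19 < 37 → go left; 19 < 22 → go left; 19 > 9 → go right. Place as right child of 9.
Insert 21: 21 < 43 → go left; 21 < 37 → go left; 21 < 22 → go left; 21 > 9 → go right; 21 > 19 → go right. Place as right child of 19.
Insert 24: 24 < 43 → go left; 24 < 37 → go left; 24 > 22 → go right. Place as right child of 22.
Insert 54: 54 > 43 → go right. Place as right child of 43.
Insert 13: 13 < 43 → go left; 13 < 37 → go left; 13 < 22 → go left; 13 > 9 → go right; 13 < 19 → go left. Place as left child of 19.
Insert 57: 57 > 43 → go right; 57 > 54 → go right. Place as right child of 54.
Insert 35: 35 < 43 → go left; 35 < 37 → go left; 35 > 22 → go right; 35 > 24 → go right. Place as right child of 24.
Insert 4: 4 < 43 → go left; 4 < 37 → go left; 4 < 22 → go left; 4 < 9 → go left; 4 < 5 → go left. Place as left child of 5.
Insert 53: 53 > 43 → go right; 53 < 54 → go left. Place as left child of 54.
Insert 1: 1 < 43 → go left; 1 < 37 → go left; 1 < 22 → go left; 1 < 9 → go left; 1 < 5 → go left; 1 < 4 → go left. Place as left child of 4.
Insert 26: 26 < 43 → go left; 26 < 37 → go left; 26 > 22 → go right; 26 > 24 → go right; 26 < 35 → go left. Place as left child of 35.
Insert 44: 44 > 43 → go right; 44 < 54 → go left; 44 < 53 → go left. Place as left child of 53.
Insert 49: 49 > 43 → go right; 49 < 54 → go left; 49 < 53 → go left; 49 > 44 → go right. Place as right child of 44.

The deepest node is 1 at depth 6.

6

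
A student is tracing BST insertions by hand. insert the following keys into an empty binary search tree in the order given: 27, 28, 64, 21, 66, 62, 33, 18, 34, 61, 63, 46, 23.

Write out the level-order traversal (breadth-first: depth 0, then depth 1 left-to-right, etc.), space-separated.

27 21 28 18 23 64 62 66 33 63 34 61 46

Resulting structure (node: left, right):
  27: L=21, R=28
  28: L=–, R=64
  64: L=62, R=66
  21: L=18, R=23
  66: L=–, R=–
  62: L=33, R=63
  33: L=–, R=34
  18: L=–, R=–
  34: L=–, R=61
  61: L=46, R=–
  63: L=–, R=–
  46: L=–, R=–
  23: L=–, R=–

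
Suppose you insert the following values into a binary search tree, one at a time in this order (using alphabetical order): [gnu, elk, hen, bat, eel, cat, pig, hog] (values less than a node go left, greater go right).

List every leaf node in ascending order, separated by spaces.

cat hog

gnu: root
elk: left child of gnu (depth 1)
hen: right child of gnu (depth 1)
bat: left child of elk (depth 2)
eel: right child of bat (depth 3)
cat: left child of eel (depth 4)
pig: right child of hen (depth 2)
hog: left child of pig (depth 3)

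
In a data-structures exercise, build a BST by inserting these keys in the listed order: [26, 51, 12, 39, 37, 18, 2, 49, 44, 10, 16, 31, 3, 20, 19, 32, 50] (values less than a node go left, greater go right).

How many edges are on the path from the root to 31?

4

26: root
51: right child of 26 (depth 1)
12: left child of 26 (depth 1)
39: left child of 51 (depth 2)
37: left child of 39 (depth 3)
18: right child of 12 (depth 2)
2: left child of 12 (depth 2)
49: right child of 39 (depth 3)
44: left child of 49 (depth 4)
10: right child of 2 (depth 3)
16: left child of 18 (depth 3)
31: left child of 37 (depth 4)
3: left child of 10 (depth 4)
20: right child of 18 (depth 3)
19: left child of 20 (depth 4)
32: right child of 31 (depth 5)
50: right child of 49 (depth 4)

Path to 31: 26 → 51 → 39 → 37 → 31, which is 4 edges.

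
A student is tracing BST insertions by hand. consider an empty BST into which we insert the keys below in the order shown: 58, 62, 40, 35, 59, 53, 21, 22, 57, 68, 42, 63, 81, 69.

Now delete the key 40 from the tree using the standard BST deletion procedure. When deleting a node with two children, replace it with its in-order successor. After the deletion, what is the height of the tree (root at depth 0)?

4

58: root
62: right child of 58 (depth 1)
40: left child of 58 (depth 1)
35: left child of 40 (depth 2)
59: left child of 62 (depth 2)
53: right child of 40 (depth 2)
21: left child of 35 (depth 3)
22: right child of 21 (depth 4)
57: right child of 53 (depth 3)
68: right child of 62 (depth 2)
42: left child of 53 (depth 3)
63: left child of 68 (depth 3)
81: right child of 68 (depth 3)
69: left child of 81 (depth 4)

Delete 40 (two children — replace with in-order successor).
After deletion, deepest node is 22 at depth 4.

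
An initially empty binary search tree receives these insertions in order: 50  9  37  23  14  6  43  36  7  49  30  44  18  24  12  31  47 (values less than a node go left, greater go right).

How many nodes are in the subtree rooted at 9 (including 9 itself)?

Insert 50: tree is empty, so 50 becomes the root.
Insert 9: 9 < 50 → go left. Place as left child of 50.
Insert 37: 37 < 50 → go left; 37 > 9 → go right. Place as right child of 9.
Insert 23: 23 < 50 → go left; 23 > 9 → go right; 23 < 37 → go left. Place as left child of 37.
Insert 14: 14 < 50 → go left; 14 > 9 → go right; 14 < 37 → go left; 14 < 23 → go left. Place as left child of 23.
Insert 6: 6 < 50 → go left; 6 < 9 → go left. Place as left child of 9.
Insert 43: 43 < 50 → go left; 43 > 9 → go right; 43 > 37 → go right. Place as right child of 37.
Insert 36: 36 < 50 → go left; 36 > 9 → go right; 36 < 37 → go left; 36 > 23 → go right. Place as right child of 23.
Insert 7: 7 < 50 → go left; 7 < 9 → go left; 7 > 6 → go right. Place as right child of 6.
Insert 49: 49 < 50 → go left; 49 > 9 → go right; 49 > 37 → go right; 49 > 43 → go right. Place as right child of 43.
Insert 30: 30 < 50 → go left; 30 > 9 → go right; 30 < 37 → go left; 30 > 23 → go right; 30 < 36 → go left. Place as left child of 36.
Insert 44: 44 < 50 → go left; 44 > 9 → go right; 44 > 37 → go right; 44 > 43 → go right; 44 < 49 → go left. Place as left child of 49.
Insert 18: 18 < 50 → go left; 18 > 9 → go right; 18 < 37 → go left; 18 < 23 → go left; 18 > 14 → go right. Place as right child of 14.
Insert 24: 24 < 50 → go left; 24 > 9 → go right; 24 < 37 → go left; 24 > 23 → go right; 24 < 36 → go left; 24 < 30 → go left. Place as left child of 30.
Insert 12: 12 < 50 → go left; 12 > 9 → go right; 12 < 37 → go left; 12 < 23 → go left; 12 < 14 → go left. Place as left child of 14.
Insert 31: 31 < 50 → go left; 31 > 9 → go right; 31 < 37 → go left; 31 > 23 → go right; 31 < 36 → go left; 31 > 30 → go right. Place as right child of 30.
Insert 47: 47 < 50 → go left; 47 > 9 → go right; 47 > 37 → go right; 47 > 43 → go right; 47 < 49 → go left; 47 > 44 → go right. Place as right child of 44.

Subtree rooted at 9 contains: 9, 6, 7, 37, 23, 14, 12, 18, 36, 30, 24, 31, 43, 49, 44, 47 — 16 nodes.

16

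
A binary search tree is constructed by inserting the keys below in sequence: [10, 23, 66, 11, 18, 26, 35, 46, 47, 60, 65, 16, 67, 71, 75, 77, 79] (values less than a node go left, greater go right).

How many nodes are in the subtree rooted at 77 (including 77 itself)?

2

Insert 10: tree is empty, so 10 becomes the root.
Insert 23: 23 > 10 → go right. Place as right child of 10.
Insert 66: 66 > 10 → go right; 66 > 23 → go right. Place as right child of 23.
Insert 11: 11 > 10 → go right; 11 < 23 → go left. Place as left child of 23.
Insert 18: 18 > 10 → go right; 18 < 23 → go left; 18 > 11 → go right. Place as right child of 11.
Insert 26: 26 > 10 → go right; 26 > 23 → go right; 26 < 66 → go left. Place as left child of 66.
Insert 35: 35 > 10 → go right; 35 > 23 → go right; 35 < 66 → go left; 35 > 26 → go right. Place as right child of 26.
Insert 46: 46 > 10 → go right; 46 > 23 → go right; 46 < 66 → go left; 46 > 26 → go right; 46 > 35 → go right. Place as right child of 35.
Insert 47: 47 > 10 → go right; 47 > 23 → go right; 47 < 66 → go left; 47 > 26 → go right; 47 > 35 → go right; 47 > 46 → go right. Place as right child of 46.
Insert 60: 60 > 10 → go right; 60 > 23 → go right; 60 < 66 → go left; 60 > 26 → go right; 60 > 35 → go right; 60 > 46 → go right; 60 > 47 → go right. Place as right child of 47.
Insert 65: 65 > 10 → go right; 65 > 23 → go right; 65 < 66 → go left; 65 > 26 → go right; 65 > 35 → go right; 65 > 46 → go right; 65 > 47 → go right; 65 > 60 → go right. Place as right child of 60.
Insert 16: 16 > 10 → go right; 16 < 23 → go left; 16 > 11 → go right; 16 < 18 → go left. Place as left child of 18.
Insert 67: 67 > 10 → go right; 67 > 23 → go right; 67 > 66 → go right. Place as right child of 66.
Insert 71: 71 > 10 → go right; 71 > 23 → go right; 71 > 66 → go right; 71 > 67 → go right. Place as right child of 67.
Insert 75: 75 > 10 → go right; 75 > 23 → go right; 75 > 66 → go right; 75 > 67 → go right; 75 > 71 → go right. Place as right child of 71.
Insert 77: 77 > 10 → go right; 77 > 23 → go right; 77 > 66 → go right; 77 > 67 → go right; 77 > 71 → go right; 77 > 75 → go right. Place as right child of 75.
Insert 79: 79 > 10 → go right; 79 > 23 → go right; 79 > 66 → go right; 79 > 67 → go right; 79 > 71 → go right; 79 > 75 → go right; 79 > 77 → go right. Place as right child of 77.

Subtree rooted at 77 contains: 77, 79 — 2 nodes.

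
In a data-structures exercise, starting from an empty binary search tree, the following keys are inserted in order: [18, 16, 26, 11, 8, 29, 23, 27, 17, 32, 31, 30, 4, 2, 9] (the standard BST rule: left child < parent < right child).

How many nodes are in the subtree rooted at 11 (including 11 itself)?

Insert 18: tree is empty, so 18 becomes the root.
Insert 16: 16 < 18 → go left. Place as left child of 18.
Insert 26: 26 > 18 → go right. Place as right child of 18.
Insert 11: 11 < 18 → go left; 11 < 16 → go left. Place as left child of 16.
Insert 8: 8 < 18 → go left; 8 < 16 → go left; 8 < 11 → go left. Place as left child of 11.
Insert 29: 29 > 18 → go right; 29 > 26 → go right. Place as right child of 26.
Insert 23: 23 > 18 → go right; 23 < 26 → go left. Place as left child of 26.
Insert 27: 27 > 18 → go right; 27 > 26 → go right; 27 < 29 → go left. Place as left child of 29.
Insert 17: 17 < 18 → go left; 17 > 16 → go right. Place as right child of 16.
Insert 32: 32 > 18 → go right; 32 > 26 → go right; 32 > 29 → go right. Place as right child of 29.
Insert 31: 31 > 18 → go right; 31 > 26 → go right; 31 > 29 → go right; 31 < 32 → go left. Place as left child of 32.
Insert 30: 30 > 18 → go right; 30 > 26 → go right; 30 > 29 → go right; 30 < 32 → go left; 30 < 31 → go left. Place as left child of 31.
Insert 4: 4 < 18 → go left; 4 < 16 → go left; 4 < 11 → go left; 4 < 8 → go left. Place as left child of 8.
Insert 2: 2 < 18 → go left; 2 < 16 → go left; 2 < 11 → go left; 2 < 8 → go left; 2 < 4 → go left. Place as left child of 4.
Insert 9: 9 < 18 → go left; 9 < 16 → go left; 9 < 11 → go left; 9 > 8 → go right. Place as right child of 8.

Subtree rooted at 11 contains: 11, 8, 4, 2, 9 — 5 nodes.

5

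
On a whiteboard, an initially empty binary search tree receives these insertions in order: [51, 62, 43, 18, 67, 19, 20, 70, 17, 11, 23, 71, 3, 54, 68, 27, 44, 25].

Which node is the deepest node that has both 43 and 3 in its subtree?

43

Insert 51: tree is empty, so 51 becomes the root.
Insert 62: 62 > 51 → go right. Place as right child of 51.
Insert 43: 43 < 51 → go left. Place as left child of 51.
Insert 18: 18 < 51 → go left; 18 < 43 → go left. Place as left child of 43.
Insert 67: 67 > 51 → go right; 67 > 62 → go right. Place as right child of 62.
Insert 19: 19 < 51 → go left; 19 < 43 → go left; 19 > 18 → go right. Place as right child of 18.
Insert 20: 20 < 51 → go left; 20 < 43 → go left; 20 > 18 → go right; 20 > 19 → go right. Place as right child of 19.
Insert 70: 70 > 51 → go right; 70 > 62 → go right; 70 > 67 → go right. Place as right child of 67.
Insert 17: 17 < 51 → go left; 17 < 43 → go left; 17 < 18 → go left. Place as left child of 18.
Insert 11: 11 < 51 → go left; 11 < 43 → go left; 11 < 18 → go left; 11 < 17 → go left. Place as left child of 17.
Insert 23: 23 < 51 → go left; 23 < 43 → go left; 23 > 18 → go right; 23 > 19 → go right; 23 > 20 → go right. Place as right child of 20.
Insert 71: 71 > 51 → go right; 71 > 62 → go right; 71 > 67 → go right; 71 > 70 → go right. Place as right child of 70.
Insert 3: 3 < 51 → go left; 3 < 43 → go left; 3 < 18 → go left; 3 < 17 → go left; 3 < 11 → go left. Place as left child of 11.
Insert 54: 54 > 51 → go right; 54 < 62 → go left. Place as left child of 62.
Insert 68: 68 > 51 → go right; 68 > 62 → go right; 68 > 67 → go right; 68 < 70 → go left. Place as left child of 70.
Insert 27: 27 < 51 → go left; 27 < 43 → go left; 27 > 18 → go right; 27 > 19 → go right; 27 > 20 → go right; 27 > 23 → go right. Place as right child of 23.
Insert 44: 44 < 51 → go left; 44 > 43 → go right. Place as right child of 43.
Insert 25: 25 < 51 → go left; 25 < 43 → go left; 25 > 18 → go right; 25 > 19 → go right; 25 > 20 → go right; 25 > 23 → go right; 25 < 27 → go left. Place as left child of 27.

Path to 43: 51 → 43
Path to 3: 51 → 43 → 18 → 17 → 11 → 3
43 lies on both paths and is an ancestor of the other node.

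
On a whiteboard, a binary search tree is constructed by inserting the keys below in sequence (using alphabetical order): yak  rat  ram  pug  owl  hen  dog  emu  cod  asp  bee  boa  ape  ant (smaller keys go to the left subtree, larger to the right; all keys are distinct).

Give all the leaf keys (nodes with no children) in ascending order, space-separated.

ant boa emu

Resulting structure (node: left, right):
  yak: L=rat, R=–
  rat: L=ram, R=–
  ram: L=pug, R=–
  pug: L=owl, R=–
  owl: L=hen, R=–
  hen: L=dog, R=–
  dog: L=cod, R=emu
  emu: L=–, R=–
  cod: L=asp, R=–
  asp: L=ape, R=bee
  bee: L=–, R=boa
  boa: L=–, R=–
  ape: L=ant, R=–
  ant: L=–, R=–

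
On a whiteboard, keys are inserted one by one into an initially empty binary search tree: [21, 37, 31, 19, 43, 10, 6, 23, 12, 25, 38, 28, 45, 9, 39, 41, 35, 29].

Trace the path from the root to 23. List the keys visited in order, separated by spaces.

Insert 21: tree is empty, so 21 becomes the root.
Insert 37: 37 > 21 → go right. Place as right child of 21.
Insert 31: 31 > 21 → go right; 31 < 37 → go left. Place as left child of 37.
Insert 19: 19 < 21 → go left. Place as left child of 21.
Insert 43: 43 > 21 → go right; 43 > 37 → go right. Place as right child of 37.
Insert 10: 10 < 21 → go left; 10 < 19 → go left. Place as left child of 19.
Insert 6: 6 < 21 → go left; 6 < 19 → go left; 6 < 10 → go left. Place as left child of 10.
Insert 23: 23 > 21 → go right; 23 < 37 → go left; 23 < 31 → go left. Place as left child of 31.
Insert 12: 12 < 21 → go left; 12 < 19 → go left; 12 > 10 → go right. Place as right child of 10.
Insert 25: 25 > 21 → go right; 25 < 37 → go left; 25 < 31 → go left; 25 > 23 → go right. Place as right child of 23.
Insert 38: 38 > 21 → go right; 38 > 37 → go right; 38 < 43 → go left. Place as left child of 43.
Insert 28: 28 > 21 → go right; 28 < 37 → go left; 28 < 31 → go left; 28 > 23 → go right; 28 > 25 → go right. Place as right child of 25.
Insert 45: 45 > 21 → go right; 45 > 37 → go right; 45 > 43 → go right. Place as right child of 43.
Insert 9: 9 < 21 → go left; 9 < 19 → go left; 9 < 10 → go left; 9 > 6 → go right. Place as right child of 6.
Insert 39: 39 > 21 → go right; 39 > 37 → go right; 39 < 43 → go left; 39 > 38 → go right. Place as right child of 38.
Insert 41: 41 > 21 → go right; 41 > 37 → go right; 41 < 43 → go left; 41 > 38 → go right; 41 > 39 → go right. Place as right child of 39.
Insert 35: 35 > 21 → go right; 35 < 37 → go left; 35 > 31 → go right. Place as right child of 31.
Insert 29: 29 > 21 → go right; 29 < 37 → go left; 29 < 31 → go left; 29 > 23 → go right; 29 > 25 → go right; 29 > 28 → go right. Place as right child of 28.

21 37 31 23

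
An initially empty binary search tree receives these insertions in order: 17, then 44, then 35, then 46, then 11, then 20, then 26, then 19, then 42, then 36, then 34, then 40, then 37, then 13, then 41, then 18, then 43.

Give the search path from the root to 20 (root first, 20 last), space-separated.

17 44 35 20

17: root
44: right child of 17 (depth 1)
35: left child of 44 (depth 2)
46: right child of 44 (depth 2)
11: left child of 17 (depth 1)
20: left child of 35 (depth 3)
26: right child of 20 (depth 4)
19: left child of 20 (depth 4)
42: right child of 35 (depth 3)
36: left child of 42 (depth 4)
34: right child of 26 (depth 5)
40: right child of 36 (depth 5)
37: left child of 40 (depth 6)
13: right child of 11 (depth 2)
41: right child of 40 (depth 6)
18: left child of 19 (depth 5)
43: right child of 42 (depth 4)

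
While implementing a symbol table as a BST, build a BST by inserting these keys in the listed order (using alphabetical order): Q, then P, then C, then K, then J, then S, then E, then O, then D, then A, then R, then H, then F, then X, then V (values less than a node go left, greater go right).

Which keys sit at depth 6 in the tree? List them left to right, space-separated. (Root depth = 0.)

D H

Q: root
P: left child of Q (depth 1)
C: left child of P (depth 2)
K: right child of C (depth 3)
J: left child of K (depth 4)
S: right child of Q (depth 1)
E: left child of J (depth 5)
O: right child of K (depth 4)
D: left child of E (depth 6)
A: left child of C (depth 3)
R: left child of S (depth 2)
H: right child of E (depth 6)
F: left child of H (depth 7)
X: right child of S (depth 2)
V: left child of X (depth 3)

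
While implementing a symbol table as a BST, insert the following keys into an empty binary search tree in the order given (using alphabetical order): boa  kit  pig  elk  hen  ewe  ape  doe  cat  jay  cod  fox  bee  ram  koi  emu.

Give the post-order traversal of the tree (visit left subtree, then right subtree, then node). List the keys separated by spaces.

boa: root
kit: right child of boa (depth 1)
pig: right child of kit (depth 2)
elk: left child of kit (depth 2)
hen: right child of elk (depth 3)
ewe: left child of hen (depth 4)
ape: left child of boa (depth 1)
doe: left child of elk (depth 3)
cat: left child of doe (depth 4)
jay: right child of hen (depth 4)
cod: right child of cat (depth 5)
fox: right child of ewe (depth 5)
bee: right child of ape (depth 2)
ram: right child of pig (depth 3)
koi: left child of pig (depth 3)
emu: left child of ewe (depth 5)

bee ape cod cat doe emu fox ewe jay hen elk koi ram pig kit boa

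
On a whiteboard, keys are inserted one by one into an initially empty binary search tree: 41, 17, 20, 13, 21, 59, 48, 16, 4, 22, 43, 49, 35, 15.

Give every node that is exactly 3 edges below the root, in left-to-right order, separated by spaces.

4 16 21 43 49

Insert 41: tree is empty, so 41 becomes the root.
Insert 17: 17 < 41 → go left. Place as left child of 41.
Insert 20: 20 < 41 → go left; 20 > 17 → go right. Place as right child of 17.
Insert 13: 13 < 41 → go left; 13 < 17 → go left. Place as left child of 17.
Insert 21: 21 < 41 → go left; 21 > 17 → go right; 21 > 20 → go right. Place as right child of 20.
Insert 59: 59 > 41 → go right. Place as right child of 41.
Insert 48: 48 > 41 → go right; 48 < 59 → go left. Place as left child of 59.
Insert 16: 16 < 41 → go left; 16 < 17 → go left; 16 > 13 → go right. Place as right child of 13.
Insert 4: 4 < 41 → go left; 4 < 17 → go left; 4 < 13 → go left. Place as left child of 13.
Insert 22: 22 < 41 → go left; 22 > 17 → go right; 22 > 20 → go right; 22 > 21 → go right. Place as right child of 21.
Insert 43: 43 > 41 → go right; 43 < 59 → go left; 43 < 48 → go left. Place as left child of 48.
Insert 49: 49 > 41 → go right; 49 < 59 → go left; 49 > 48 → go right. Place as right child of 48.
Insert 35: 35 < 41 → go left; 35 > 17 → go right; 35 > 20 → go right; 35 > 21 → go right; 35 > 22 → go right. Place as right child of 22.
Insert 15: 15 < 41 → go left; 15 < 17 → go left; 15 > 13 → go right; 15 < 16 → go left. Place as left child of 16.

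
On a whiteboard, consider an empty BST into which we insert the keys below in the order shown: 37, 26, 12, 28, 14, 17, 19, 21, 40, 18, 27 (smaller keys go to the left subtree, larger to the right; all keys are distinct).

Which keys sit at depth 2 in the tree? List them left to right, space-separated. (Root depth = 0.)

12 28

Resulting structure (node: left, right):
  37: L=26, R=40
  26: L=12, R=28
  12: L=–, R=14
  28: L=27, R=–
  14: L=–, R=17
  17: L=–, R=19
  19: L=18, R=21
  21: L=–, R=–
  40: L=–, R=–
  18: L=–, R=–
  27: L=–, R=–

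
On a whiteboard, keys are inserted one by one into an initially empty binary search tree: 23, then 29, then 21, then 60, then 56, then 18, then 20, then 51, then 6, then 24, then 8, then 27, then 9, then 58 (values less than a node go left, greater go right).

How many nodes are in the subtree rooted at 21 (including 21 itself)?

6

23: root
29: right child of 23 (depth 1)
21: left child of 23 (depth 1)
60: right child of 29 (depth 2)
56: left child of 60 (depth 3)
18: left child of 21 (depth 2)
20: right child of 18 (depth 3)
51: left child of 56 (depth 4)
6: left child of 18 (depth 3)
24: left child of 29 (depth 2)
8: right child of 6 (depth 4)
27: right child of 24 (depth 3)
9: right child of 8 (depth 5)
58: right child of 56 (depth 4)

Subtree rooted at 21 contains: 21, 18, 6, 8, 9, 20 — 6 nodes.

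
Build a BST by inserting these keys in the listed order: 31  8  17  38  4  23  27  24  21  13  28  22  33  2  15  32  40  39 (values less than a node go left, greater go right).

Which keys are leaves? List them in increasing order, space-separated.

2 15 22 24 28 32 39

Resulting structure (node: left, right):
  31: L=8, R=38
  8: L=4, R=17
  17: L=13, R=23
  38: L=33, R=40
  4: L=2, R=–
  23: L=21, R=27
  27: L=24, R=28
  24: L=–, R=–
  21: L=–, R=22
  13: L=–, R=15
  28: L=–, R=–
  22: L=–, R=–
  33: L=32, R=–
  2: L=–, R=–
  15: L=–, R=–
  32: L=–, R=–
  40: L=39, R=–
  39: L=–, R=–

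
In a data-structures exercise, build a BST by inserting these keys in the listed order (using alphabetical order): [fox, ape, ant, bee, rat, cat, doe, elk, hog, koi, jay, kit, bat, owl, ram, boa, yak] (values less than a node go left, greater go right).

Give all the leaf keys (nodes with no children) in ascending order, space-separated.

fox: root
ape: left child of fox (depth 1)
ant: left child of ape (depth 2)
bee: right child of ape (depth 2)
rat: right child of fox (depth 1)
cat: right child of bee (depth 3)
doe: right child of cat (depth 4)
elk: right child of doe (depth 5)
hog: left child of rat (depth 2)
koi: right child of hog (depth 3)
jay: left child of koi (depth 4)
kit: right child of jay (depth 5)
bat: left child of bee (depth 3)
owl: right child of koi (depth 4)
ram: right child of owl (depth 5)
boa: left child of cat (depth 4)
yak: right child of rat (depth 2)

ant bat boa elk kit ram yak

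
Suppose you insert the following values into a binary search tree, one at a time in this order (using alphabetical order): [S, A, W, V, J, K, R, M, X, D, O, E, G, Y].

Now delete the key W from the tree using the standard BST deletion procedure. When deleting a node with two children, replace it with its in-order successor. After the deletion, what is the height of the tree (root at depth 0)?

Insert S: tree is empty, so S becomes the root.
Insert A: A < S → go left. Place as left child of S.
Insert W: W > S → go right. Place as right child of S.
Insert V: V > S → go right; V < W → go left. Place as left child of W.
Insert J: J < S → go left; J > A → go right. Place as right child of A.
Insert K: K < S → go left; K > A → go right; K > J → go right. Place as right child of J.
Insert R: R < S → go left; R > A → go right; R > J → go right; R > K → go right. Place as right child of K.
Insert M: M < S → go left; M > A → go right; M > J → go right; M > K → go right; M < R → go left. Place as left child of R.
Insert X: X > S → go right; X > W → go right. Place as right child of W.
Insert D: D < S → go left; D > A → go right; D < J → go left. Place as left child of J.
Insert O: O < S → go left; O > A → go right; O > J → go right; O > K → go right; O < R → go left; O > M → go right. Place as right child of M.
Insert E: E < S → go left; E > A → go right; E < J → go left; E > D → go right. Place as right child of D.
Insert G: G < S → go left; G > A → go right; G < J → go left; G > D → go right; G > E → go right. Place as right child of E.
Insert Y: Y > S → go right; Y > W → go right; Y > X → go right. Place as right child of X.

Delete W (two children — replace with in-order successor).
After deletion, deepest node is O at depth 6.

6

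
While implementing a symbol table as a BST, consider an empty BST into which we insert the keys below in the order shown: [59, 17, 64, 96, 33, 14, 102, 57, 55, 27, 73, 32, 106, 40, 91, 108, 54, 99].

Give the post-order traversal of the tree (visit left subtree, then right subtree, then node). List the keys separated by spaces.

14 32 27 54 40 55 57 33 17 91 73 99 108 106 102 96 64 59

59: root
17: left child of 59 (depth 1)
64: right child of 59 (depth 1)
96: right child of 64 (depth 2)
33: right child of 17 (depth 2)
14: left child of 17 (depth 2)
102: right child of 96 (depth 3)
57: right child of 33 (depth 3)
55: left child of 57 (depth 4)
27: left child of 33 (depth 3)
73: left child of 96 (depth 3)
32: right child of 27 (depth 4)
106: right child of 102 (depth 4)
40: left child of 55 (depth 5)
91: right child of 73 (depth 4)
108: right child of 106 (depth 5)
54: right child of 40 (depth 6)
99: left child of 102 (depth 4)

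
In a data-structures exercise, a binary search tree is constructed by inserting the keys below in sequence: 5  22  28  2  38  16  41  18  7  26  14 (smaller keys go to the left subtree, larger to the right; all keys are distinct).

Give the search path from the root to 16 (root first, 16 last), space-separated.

Insert 5: tree is empty, so 5 becomes the root.
Insert 22: 22 > 5 → go right. Place as right child of 5.
Insert 28: 28 > 5 → go right; 28 > 22 → go right. Place as right child of 22.
Insert 2: 2 < 5 → go left. Place as left child of 5.
Insert 38: 38 > 5 → go right; 38 > 22 → go right; 38 > 28 → go right. Place as right child of 28.
Insert 16: 16 > 5 → go right; 16 < 22 → go left. Place as left child of 22.
Insert 41: 41 > 5 → go right; 41 > 22 → go right; 41 > 28 → go right; 41 > 38 → go right. Place as right child of 38.
Insert 18: 18 > 5 → go right; 18 < 22 → go left; 18 > 16 → go right. Place as right child of 16.
Insert 7: 7 > 5 → go right; 7 < 22 → go left; 7 < 16 → go left. Place as left child of 16.
Insert 26: 26 > 5 → go right; 26 > 22 → go right; 26 < 28 → go left. Place as left child of 28.
Insert 14: 14 > 5 → go right; 14 < 22 → go left; 14 < 16 → go left; 14 > 7 → go right. Place as right child of 7.

5 22 16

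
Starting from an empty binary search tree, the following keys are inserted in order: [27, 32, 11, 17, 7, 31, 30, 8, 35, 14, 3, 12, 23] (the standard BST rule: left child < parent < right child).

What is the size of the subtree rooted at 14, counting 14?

27: root
32: right child of 27 (depth 1)
11: left child of 27 (depth 1)
17: right child of 11 (depth 2)
7: left child of 11 (depth 2)
31: left child of 32 (depth 2)
30: left child of 31 (depth 3)
8: right child of 7 (depth 3)
35: right child of 32 (depth 2)
14: left child of 17 (depth 3)
3: left child of 7 (depth 3)
12: left child of 14 (depth 4)
23: right child of 17 (depth 3)

Subtree rooted at 14 contains: 14, 12 — 2 nodes.

2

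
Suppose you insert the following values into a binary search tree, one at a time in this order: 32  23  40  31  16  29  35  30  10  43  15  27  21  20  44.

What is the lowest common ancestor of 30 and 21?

23

Insert 32: tree is empty, so 32 becomes the root.
Insert 23: 23 < 32 → go left. Place as left child of 32.
Insert 40: 40 > 32 → go right. Place as right child of 32.
Insert 31: 31 < 32 → go left; 31 > 23 → go right. Place as right child of 23.
Insert 16: 16 < 32 → go left; 16 < 23 → go left. Place as left child of 23.
Insert 29: 29 < 32 → go left; 29 > 23 → go right; 29 < 31 → go left. Place as left child of 31.
Insert 35: 35 > 32 → go right; 35 < 40 → go left. Place as left child of 40.
Insert 30: 30 < 32 → go left; 30 > 23 → go right; 30 < 31 → go left; 30 > 29 → go right. Place as right child of 29.
Insert 10: 10 < 32 → go left; 10 < 23 → go left; 10 < 16 → go left. Place as left child of 16.
Insert 43: 43 > 32 → go right; 43 > 40 → go right. Place as right child of 40.
Insert 15: 15 < 32 → go left; 15 < 23 → go left; 15 < 16 → go left; 15 > 10 → go right. Place as right child of 10.
Insert 27: 27 < 32 → go left; 27 > 23 → go right; 27 < 31 → go left; 27 < 29 → go left. Place as left child of 29.
Insert 21: 21 < 32 → go left; 21 < 23 → go left; 21 > 16 → go right. Place as right child of 16.
Insert 20: 20 < 32 → go left; 20 < 23 → go left; 20 > 16 → go right; 20 < 21 → go left. Place as left child of 21.
Insert 44: 44 > 32 → go right; 44 > 40 → go right; 44 > 43 → go right. Place as right child of 43.

Path to 30: 32 → 23 → 31 → 29 → 30
Path to 21: 32 → 23 → 16 → 21
The paths share a prefix ending at 23, then split left and right.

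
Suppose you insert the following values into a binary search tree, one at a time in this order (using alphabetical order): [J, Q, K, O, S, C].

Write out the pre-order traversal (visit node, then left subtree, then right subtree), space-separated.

J: root
Q: right child of J (depth 1)
K: left child of Q (depth 2)
O: right child of K (depth 3)
S: right child of Q (depth 2)
C: left child of J (depth 1)

J C Q K O S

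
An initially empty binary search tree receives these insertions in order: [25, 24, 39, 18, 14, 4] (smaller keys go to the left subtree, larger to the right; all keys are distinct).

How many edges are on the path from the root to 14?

Resulting structure (node: left, right):
  25: L=24, R=39
  24: L=18, R=–
  39: L=–, R=–
  18: L=14, R=–
  14: L=4, R=–
  4: L=–, R=–

Path to 14: 25 → 24 → 18 → 14, which is 3 edges.

3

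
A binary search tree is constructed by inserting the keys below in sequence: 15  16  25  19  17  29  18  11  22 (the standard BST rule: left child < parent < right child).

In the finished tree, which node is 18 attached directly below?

15: root
16: right child of 15 (depth 1)
25: right child of 16 (depth 2)
19: left child of 25 (depth 3)
17: left child of 19 (depth 4)
29: right child of 25 (depth 3)
18: right child of 17 (depth 5)
11: left child of 15 (depth 1)
22: right child of 19 (depth 4)

17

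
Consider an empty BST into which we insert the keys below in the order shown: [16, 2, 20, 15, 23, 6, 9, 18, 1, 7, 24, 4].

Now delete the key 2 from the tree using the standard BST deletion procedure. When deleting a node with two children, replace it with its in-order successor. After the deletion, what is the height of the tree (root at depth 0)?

5

Resulting structure (node: left, right):
  16: L=2, R=20
  2: L=1, R=15
  20: L=18, R=23
  15: L=6, R=–
  23: L=–, R=24
  6: L=4, R=9
  9: L=7, R=–
  18: L=–, R=–
  1: L=–, R=–
  7: L=–, R=–
  24: L=–, R=–
  4: L=–, R=–

Delete 2 (two children — replace with in-order successor).
After deletion, deepest node is 7 at depth 5.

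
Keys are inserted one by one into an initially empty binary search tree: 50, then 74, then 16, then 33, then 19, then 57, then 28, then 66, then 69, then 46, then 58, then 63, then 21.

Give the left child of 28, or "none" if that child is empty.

21

Resulting structure (node: left, right):
  50: L=16, R=74
  74: L=57, R=–
  16: L=–, R=33
  33: L=19, R=46
  19: L=–, R=28
  57: L=–, R=66
  28: L=21, R=–
  66: L=58, R=69
  69: L=–, R=–
  46: L=–, R=–
  58: L=–, R=63
  63: L=–, R=–
  21: L=–, R=–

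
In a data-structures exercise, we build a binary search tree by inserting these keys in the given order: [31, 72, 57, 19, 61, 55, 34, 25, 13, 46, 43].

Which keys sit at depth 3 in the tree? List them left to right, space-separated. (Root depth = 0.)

Insert 31: tree is empty, so 31 becomes the root.
Insert 72: 72 > 31 → go right. Place as right child of 31.
Insert 57: 57 > 31 → go right; 57 < 72 → go left. Place as left child of 72.
Insert 19: 19 < 31 → go left. Place as left child of 31.
Insert 61: 61 > 31 → go right; 61 < 72 → go left; 61 > 57 → go right. Place as right child of 57.
Insert 55: 55 > 31 → go right; 55 < 72 → go left; 55 < 57 → go left. Place as left child of 57.
Insert 34: 34 > 31 → go right; 34 < 72 → go left; 34 < 57 → go left; 34 < 55 → go left. Place as left child of 55.
Insert 25: 25 < 31 → go left; 25 > 19 → go right. Place as right child of 19.
Insert 13: 13 < 31 → go left; 13 < 19 → go left. Place as left child of 19.
Insert 46: 46 > 31 → go right; 46 < 72 → go left; 46 < 57 → go left; 46 < 55 → go left; 46 > 34 → go right. Place as right child of 34.
Insert 43: 43 > 31 → go right; 43 < 72 → go left; 43 < 57 → go left; 43 < 55 → go left; 43 > 34 → go right; 43 < 46 → go left. Place as left child of 46.

55 61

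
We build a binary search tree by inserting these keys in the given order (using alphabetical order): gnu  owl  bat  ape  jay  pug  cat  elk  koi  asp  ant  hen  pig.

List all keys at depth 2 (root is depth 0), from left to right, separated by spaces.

gnu: root
owl: right child of gnu (depth 1)
bat: left child of gnu (depth 1)
ape: left child of bat (depth 2)
jay: left child of owl (depth 2)
pug: right child of owl (depth 2)
cat: right child of bat (depth 2)
elk: right child of cat (depth 3)
koi: right child of jay (depth 3)
asp: right child of ape (depth 3)
ant: left child of ape (depth 3)
hen: left child of jay (depth 3)
pig: left child of pug (depth 3)

ape cat jay pug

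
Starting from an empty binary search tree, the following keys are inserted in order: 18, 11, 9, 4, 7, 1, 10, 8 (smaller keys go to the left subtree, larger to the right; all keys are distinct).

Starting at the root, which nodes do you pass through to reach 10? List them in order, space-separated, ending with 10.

18 11 9 10

Insert 18: tree is empty, so 18 becomes the root.
Insert 11: 11 < 18 → go left. Place as left child of 18.
Insert 9: 9 < 18 → go left; 9 < 11 → go left. Place as left child of 11.
Insert 4: 4 < 18 → go left; 4 < 11 → go left; 4 < 9 → go left. Place as left child of 9.
Insert 7: 7 < 18 → go left; 7 < 11 → go left; 7 < 9 → go left; 7 > 4 → go right. Place as right child of 4.
Insert 1: 1 < 18 → go left; 1 < 11 → go left; 1 < 9 → go left; 1 < 4 → go left. Place as left child of 4.
Insert 10: 10 < 18 → go left; 10 < 11 → go left; 10 > 9 → go right. Place as right child of 9.
Insert 8: 8 < 18 → go left; 8 < 11 → go left; 8 < 9 → go left; 8 > 4 → go right; 8 > 7 → go right. Place as right child of 7.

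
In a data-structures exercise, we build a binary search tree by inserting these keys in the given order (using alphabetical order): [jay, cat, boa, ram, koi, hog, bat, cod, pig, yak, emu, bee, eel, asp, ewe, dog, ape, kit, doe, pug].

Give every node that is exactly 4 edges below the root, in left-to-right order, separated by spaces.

asp bee emu pug

Insert jay: tree is empty, so jay becomes the root.
Insert cat: cat < jay → go left. Place as left child of jay.
Insert boa: boa < jay → go left; boa < cat → go left. Place as left child of cat.
Insert ram: ram > jay → go right. Place as right child of jay.
Insert koi: koi > jay → go right; koi < ram → go left. Place as left child of ram.
Insert hog: hog < jay → go left; hog > cat → go right. Place as right child of cat.
Insert bat: bat < jay → go left; bat < cat → go left; bat < boa → go left. Place as left child of boa.
Insert cod: cod < jay → go left; cod > cat → go right; cod < hog → go left. Place as left child of hog.
Insert pig: pig > jay → go right; pig < ram → go left; pig > koi → go right. Place as right child of koi.
Insert yak: yak > jay → go right; yak > ram → go right. Place as right child of ram.
Insert emu: emu < jay → go left; emu > cat → go right; emu < hog → go left; emu > cod → go right. Place as right child of cod.
Insert bee: bee < jay → go left; bee < cat → go left; bee < boa → go left; bee > bat → go right. Place as right child of bat.
Insert eel: eel < jay → go left; eel > cat → go right; eel < hog → go left; eel > cod → go right; eel < emu → go left. Place as left child of emu.
Insert asp: asp < jay → go left; asp < cat → go left; asp < boa → go left; asp < bat → go left. Place as left child of bat.
Insert ewe: ewe < jay → go left; ewe > cat → go right; ewe < hog → go left; ewe > cod → go right; ewe > emu → go right. Place as right child of emu.
Insert dog: dog < jay → go left; dog > cat → go right; dog < hog → go left; dog > cod → go right; dog < emu → go left; dog < eel → go left. Place as left child of eel.
Insert ape: ape < jay → go left; ape < cat → go left; ape < boa → go left; ape < bat → go left; ape < asp → go left. Place as left child of asp.
Insert kit: kit > jay → go right; kit < ram → go left; kit < koi → go left. Place as left child of koi.
Insert doe: doe < jay → go left; doe > cat → go right; doe < hog → go left; doe > cod → go right; doe < emu → go left; doe < eel → go left; doe < dog → go left. Place as left child of dog.
Insert pug: pug > jay → go right; pug < ram → go left; pug > koi → go right; pug > pig → go right. Place as right child of pig.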